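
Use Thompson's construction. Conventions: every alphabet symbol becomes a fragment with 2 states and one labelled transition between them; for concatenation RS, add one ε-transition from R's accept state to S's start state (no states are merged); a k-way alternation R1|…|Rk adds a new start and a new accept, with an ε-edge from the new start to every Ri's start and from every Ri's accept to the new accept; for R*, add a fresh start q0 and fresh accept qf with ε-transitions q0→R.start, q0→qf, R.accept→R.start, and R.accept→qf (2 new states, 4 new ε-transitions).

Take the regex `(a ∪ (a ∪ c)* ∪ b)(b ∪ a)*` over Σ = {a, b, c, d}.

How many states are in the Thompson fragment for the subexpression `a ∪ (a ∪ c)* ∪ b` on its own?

14

Fragment for `a ∪ (a ∪ c)* ∪ b`:
Each of the 4 symbol leaves contributes a 2-state fragment.
  a ∪ c → 6 states
  (a ∪ c)* → 8 states
  a ∪ (a ∪ c)* ∪ b → 14 states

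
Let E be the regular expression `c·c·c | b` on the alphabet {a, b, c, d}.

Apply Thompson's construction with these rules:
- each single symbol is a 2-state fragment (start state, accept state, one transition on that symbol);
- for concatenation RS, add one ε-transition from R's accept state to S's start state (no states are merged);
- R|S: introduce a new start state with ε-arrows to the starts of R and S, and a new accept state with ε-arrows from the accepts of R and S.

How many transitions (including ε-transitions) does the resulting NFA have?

10

Per subexpression:
Each of the 4 symbol leaves contributes 1 transition (1 symbol, 0 ε).
  c·c·c — 5 transitions (3 symbol, 2 ε)
  c·c·c | b — 10 transitions (4 symbol, 6 ε)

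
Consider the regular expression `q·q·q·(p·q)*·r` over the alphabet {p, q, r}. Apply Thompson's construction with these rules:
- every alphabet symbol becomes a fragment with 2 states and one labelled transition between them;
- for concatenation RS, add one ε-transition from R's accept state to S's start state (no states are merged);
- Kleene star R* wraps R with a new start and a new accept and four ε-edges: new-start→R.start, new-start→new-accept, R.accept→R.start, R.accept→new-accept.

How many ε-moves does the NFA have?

Bottom-up over the parse tree:
Each of the 6 symbol leaves contributes 0 ε-transitions.
  p·q → 1 ε-transition
  (p·q)* → 5 ε-transitions
  q·q·q·(p·q)*·r → 9 ε-transitions

9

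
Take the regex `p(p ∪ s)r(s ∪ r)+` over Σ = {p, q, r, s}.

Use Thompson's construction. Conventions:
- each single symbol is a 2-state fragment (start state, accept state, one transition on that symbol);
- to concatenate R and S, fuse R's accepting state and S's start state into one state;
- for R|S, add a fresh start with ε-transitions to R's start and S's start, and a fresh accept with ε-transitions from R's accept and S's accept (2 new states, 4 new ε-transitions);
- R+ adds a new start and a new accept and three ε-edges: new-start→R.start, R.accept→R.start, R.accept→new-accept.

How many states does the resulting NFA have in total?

15

By structural recursion:
Each of the 6 symbol leaves contributes a 2-state fragment.
  p ∪ s → 6 states
  s ∪ r → 6 states
  (s ∪ r)+ → 8 states
  p(p ∪ s)r(s ∪ r)+ → 15 states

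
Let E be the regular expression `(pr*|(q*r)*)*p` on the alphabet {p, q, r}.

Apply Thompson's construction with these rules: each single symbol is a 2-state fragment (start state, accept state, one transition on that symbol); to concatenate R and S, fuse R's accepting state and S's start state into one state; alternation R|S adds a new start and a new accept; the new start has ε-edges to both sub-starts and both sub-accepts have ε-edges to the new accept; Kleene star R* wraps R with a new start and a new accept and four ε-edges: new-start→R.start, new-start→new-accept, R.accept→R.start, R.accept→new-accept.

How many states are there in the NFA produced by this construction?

Building bottom-up:
Each of the 5 symbol leaves contributes a 2-state fragment.
  r* = 4 states
  pr* = 5 states
  q* = 4 states
  q*r = 5 states
  (q*r)* = 7 states
  pr*|(q*r)* = 14 states
  (pr*|(q*r)*)* = 16 states
  (pr*|(q*r)*)*p = 17 states

17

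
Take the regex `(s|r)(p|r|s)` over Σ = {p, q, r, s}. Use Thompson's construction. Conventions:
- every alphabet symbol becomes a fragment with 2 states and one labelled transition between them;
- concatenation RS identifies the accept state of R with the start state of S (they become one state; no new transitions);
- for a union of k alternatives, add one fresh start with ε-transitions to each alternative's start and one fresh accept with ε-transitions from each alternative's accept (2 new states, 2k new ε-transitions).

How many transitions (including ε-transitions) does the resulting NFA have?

15

Per subexpression:
Each of the 5 symbol leaves contributes 1 transition (1 symbol, 0 ε).
  s|r = 6 transitions (2 symbol, 4 ε)
  p|r|s = 9 transitions (3 symbol, 6 ε)
  (s|r)(p|r|s) = 15 transitions (5 symbol, 10 ε)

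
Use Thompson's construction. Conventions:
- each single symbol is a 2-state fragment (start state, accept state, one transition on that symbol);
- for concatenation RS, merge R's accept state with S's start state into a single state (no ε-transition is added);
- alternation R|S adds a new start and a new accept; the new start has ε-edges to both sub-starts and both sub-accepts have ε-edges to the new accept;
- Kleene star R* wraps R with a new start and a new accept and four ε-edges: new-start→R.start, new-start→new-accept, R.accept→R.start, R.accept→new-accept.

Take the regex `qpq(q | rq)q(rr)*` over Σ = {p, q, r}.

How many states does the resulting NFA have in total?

15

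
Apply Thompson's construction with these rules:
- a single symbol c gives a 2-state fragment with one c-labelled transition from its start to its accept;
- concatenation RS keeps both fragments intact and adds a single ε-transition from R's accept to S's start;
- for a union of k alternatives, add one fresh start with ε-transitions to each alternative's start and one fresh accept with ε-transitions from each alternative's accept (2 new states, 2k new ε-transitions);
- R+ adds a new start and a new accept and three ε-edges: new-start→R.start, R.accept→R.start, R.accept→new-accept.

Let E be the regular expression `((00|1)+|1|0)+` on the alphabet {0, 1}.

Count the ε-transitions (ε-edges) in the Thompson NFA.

17

By structural recursion:
Each of the 5 symbol leaves contributes 0 ε-transitions.
  00 : 1 ε-transition
  00|1 : 5 ε-transitions
  (00|1)+ : 8 ε-transitions
  (00|1)+|1|0 : 14 ε-transitions
  ((00|1)+|1|0)+ : 17 ε-transitions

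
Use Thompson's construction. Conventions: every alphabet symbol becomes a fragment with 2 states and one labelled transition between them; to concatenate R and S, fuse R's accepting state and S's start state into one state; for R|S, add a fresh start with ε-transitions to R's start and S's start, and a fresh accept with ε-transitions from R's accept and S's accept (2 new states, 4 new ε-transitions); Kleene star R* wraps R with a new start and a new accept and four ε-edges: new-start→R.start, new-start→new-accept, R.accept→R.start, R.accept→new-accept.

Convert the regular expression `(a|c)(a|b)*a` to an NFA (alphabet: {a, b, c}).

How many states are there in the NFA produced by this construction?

Building bottom-up:
Each of the 5 symbol leaves contributes a 2-state fragment.
  a|c : 6 states
  a|b : 6 states
  (a|b)* : 8 states
  (a|c)(a|b)*a : 14 states

14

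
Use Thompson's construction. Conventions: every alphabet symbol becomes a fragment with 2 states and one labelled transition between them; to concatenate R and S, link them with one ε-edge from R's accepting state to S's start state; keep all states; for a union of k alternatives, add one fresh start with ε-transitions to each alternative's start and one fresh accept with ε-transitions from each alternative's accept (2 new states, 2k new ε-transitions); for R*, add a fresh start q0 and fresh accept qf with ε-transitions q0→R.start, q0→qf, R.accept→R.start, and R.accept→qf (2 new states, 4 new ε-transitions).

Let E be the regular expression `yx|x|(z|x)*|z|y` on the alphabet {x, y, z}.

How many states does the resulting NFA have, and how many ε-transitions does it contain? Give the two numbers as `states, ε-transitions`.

20, 19

Building bottom-up:
Each of the 7 symbol leaves contributes 2 states and 0 ε-transitions.
  yx = 4 states, 1 ε-transition
  z|x = 6 states, 4 ε-transitions
  (z|x)* = 8 states, 8 ε-transitions
  yx|x|(z|x)*|z|y = 20 states, 19 ε-transitions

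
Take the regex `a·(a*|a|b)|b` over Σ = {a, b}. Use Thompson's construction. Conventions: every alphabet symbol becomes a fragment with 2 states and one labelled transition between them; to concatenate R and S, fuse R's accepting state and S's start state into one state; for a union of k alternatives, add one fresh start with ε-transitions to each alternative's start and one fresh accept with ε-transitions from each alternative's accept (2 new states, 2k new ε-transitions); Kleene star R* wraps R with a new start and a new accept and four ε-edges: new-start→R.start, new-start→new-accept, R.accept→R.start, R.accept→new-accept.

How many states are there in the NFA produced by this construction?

15

Recursing over subexpressions:
Each of the 5 symbol leaves contributes a 2-state fragment.
  a* → 4 states
  a*|a|b → 10 states
  a·(a*|a|b) → 11 states
  a·(a*|a|b)|b → 15 states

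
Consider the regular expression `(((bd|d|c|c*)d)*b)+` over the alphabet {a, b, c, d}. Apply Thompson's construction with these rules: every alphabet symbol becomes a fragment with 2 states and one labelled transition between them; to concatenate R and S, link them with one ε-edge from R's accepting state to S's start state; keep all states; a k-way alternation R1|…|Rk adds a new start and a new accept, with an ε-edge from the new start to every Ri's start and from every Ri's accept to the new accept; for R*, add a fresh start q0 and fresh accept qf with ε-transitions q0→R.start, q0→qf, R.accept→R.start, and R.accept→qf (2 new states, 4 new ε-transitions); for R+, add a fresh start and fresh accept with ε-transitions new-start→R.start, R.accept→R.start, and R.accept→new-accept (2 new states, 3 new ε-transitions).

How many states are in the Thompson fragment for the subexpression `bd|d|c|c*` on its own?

Fragment for `bd|d|c|c*`:
Each of the 5 symbol leaves contributes a 2-state fragment.
  bd = 4 states
  c* = 4 states
  bd|d|c|c* = 14 states

14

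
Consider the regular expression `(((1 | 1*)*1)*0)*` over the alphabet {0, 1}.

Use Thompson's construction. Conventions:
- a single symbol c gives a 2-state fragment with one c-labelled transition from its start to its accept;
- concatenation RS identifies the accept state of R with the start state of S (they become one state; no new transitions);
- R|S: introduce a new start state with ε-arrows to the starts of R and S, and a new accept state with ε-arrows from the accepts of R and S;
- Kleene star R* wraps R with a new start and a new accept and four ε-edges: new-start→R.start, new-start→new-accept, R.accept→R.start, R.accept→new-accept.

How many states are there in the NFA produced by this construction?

Bottom-up over the parse tree:
Each of the 4 symbol leaves contributes a 2-state fragment.
  1* → 4 states
  1 | 1* → 8 states
  (1 | 1*)* → 10 states
  (1 | 1*)*1 → 11 states
  ((1 | 1*)*1)* → 13 states
  ((1 | 1*)*1)*0 → 14 states
  (((1 | 1*)*1)*0)* → 16 states

16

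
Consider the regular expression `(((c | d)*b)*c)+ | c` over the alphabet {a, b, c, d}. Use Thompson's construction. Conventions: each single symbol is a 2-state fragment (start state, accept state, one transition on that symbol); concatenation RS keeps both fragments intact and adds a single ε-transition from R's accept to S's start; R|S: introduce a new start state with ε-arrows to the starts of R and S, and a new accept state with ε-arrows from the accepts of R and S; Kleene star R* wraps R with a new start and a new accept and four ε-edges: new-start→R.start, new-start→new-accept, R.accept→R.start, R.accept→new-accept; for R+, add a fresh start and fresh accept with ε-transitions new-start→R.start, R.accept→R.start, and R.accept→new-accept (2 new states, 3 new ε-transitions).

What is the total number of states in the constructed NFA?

Per subexpression:
Each of the 5 symbol leaves contributes a 2-state fragment.
  c | d → 6 states
  (c | d)* → 8 states
  (c | d)*b → 10 states
  ((c | d)*b)* → 12 states
  ((c | d)*b)*c → 14 states
  (((c | d)*b)*c)+ → 16 states
  (((c | d)*b)*c)+ | c → 20 states

20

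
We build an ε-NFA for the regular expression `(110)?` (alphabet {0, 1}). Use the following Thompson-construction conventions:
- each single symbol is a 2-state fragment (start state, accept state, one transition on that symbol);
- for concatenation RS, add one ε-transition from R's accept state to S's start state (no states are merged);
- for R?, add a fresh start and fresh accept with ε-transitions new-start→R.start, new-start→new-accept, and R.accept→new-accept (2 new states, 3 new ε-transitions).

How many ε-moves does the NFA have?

By structural recursion:
Each of the 3 symbol leaves contributes 0 ε-transitions.
  110 = 2 ε-transitions
  (110)? = 5 ε-transitions

5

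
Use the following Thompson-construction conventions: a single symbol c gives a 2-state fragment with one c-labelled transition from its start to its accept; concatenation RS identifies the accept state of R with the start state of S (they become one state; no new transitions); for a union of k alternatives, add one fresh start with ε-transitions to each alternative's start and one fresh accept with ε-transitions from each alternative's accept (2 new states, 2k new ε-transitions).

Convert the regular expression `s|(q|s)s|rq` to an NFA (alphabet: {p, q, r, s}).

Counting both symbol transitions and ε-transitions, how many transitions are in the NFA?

16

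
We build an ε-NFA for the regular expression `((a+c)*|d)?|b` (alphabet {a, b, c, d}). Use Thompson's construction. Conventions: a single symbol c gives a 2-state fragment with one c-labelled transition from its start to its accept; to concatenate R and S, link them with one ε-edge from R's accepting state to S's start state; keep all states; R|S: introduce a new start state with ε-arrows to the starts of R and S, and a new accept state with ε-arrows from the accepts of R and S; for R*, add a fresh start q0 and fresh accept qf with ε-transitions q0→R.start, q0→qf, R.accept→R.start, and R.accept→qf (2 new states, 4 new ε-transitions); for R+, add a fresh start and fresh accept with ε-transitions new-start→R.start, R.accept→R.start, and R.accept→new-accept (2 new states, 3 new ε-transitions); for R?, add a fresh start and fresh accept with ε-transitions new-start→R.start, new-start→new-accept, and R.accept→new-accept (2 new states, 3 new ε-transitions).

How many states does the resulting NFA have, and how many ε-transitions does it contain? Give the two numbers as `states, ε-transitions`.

By structural recursion:
Each of the 4 symbol leaves contributes 2 states and 0 ε-transitions.
  a+ = 4 states, 3 ε-transitions
  a+c = 6 states, 4 ε-transitions
  (a+c)* = 8 states, 8 ε-transitions
  (a+c)*|d = 12 states, 12 ε-transitions
  ((a+c)*|d)? = 14 states, 15 ε-transitions
  ((a+c)*|d)?|b = 18 states, 19 ε-transitions

18, 19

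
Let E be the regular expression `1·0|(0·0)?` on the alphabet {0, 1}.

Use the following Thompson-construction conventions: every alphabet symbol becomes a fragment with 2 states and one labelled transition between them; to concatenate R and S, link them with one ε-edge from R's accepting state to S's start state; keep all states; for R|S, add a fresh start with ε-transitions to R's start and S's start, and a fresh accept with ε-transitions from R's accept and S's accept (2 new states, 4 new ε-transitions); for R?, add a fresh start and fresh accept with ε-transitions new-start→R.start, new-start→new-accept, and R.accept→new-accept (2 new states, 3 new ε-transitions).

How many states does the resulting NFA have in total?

Recursing over subexpressions:
Each of the 4 symbol leaves contributes a 2-state fragment.
  1·0 → 4 states
  0·0 → 4 states
  (0·0)? → 6 states
  1·0|(0·0)? → 12 states

12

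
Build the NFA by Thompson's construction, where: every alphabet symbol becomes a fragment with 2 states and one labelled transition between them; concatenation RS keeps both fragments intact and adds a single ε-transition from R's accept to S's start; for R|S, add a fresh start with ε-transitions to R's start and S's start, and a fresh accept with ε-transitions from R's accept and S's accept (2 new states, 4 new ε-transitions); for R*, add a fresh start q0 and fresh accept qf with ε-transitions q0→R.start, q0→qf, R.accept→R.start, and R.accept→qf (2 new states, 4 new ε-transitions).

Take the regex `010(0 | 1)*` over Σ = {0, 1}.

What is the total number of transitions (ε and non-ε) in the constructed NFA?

Per subexpression:
Each of the 5 symbol leaves contributes 1 transition (1 symbol, 0 ε).
  0 | 1 → 6 transitions (2 symbol, 4 ε)
  (0 | 1)* → 10 transitions (2 symbol, 8 ε)
  010(0 | 1)* → 16 transitions (5 symbol, 11 ε)

16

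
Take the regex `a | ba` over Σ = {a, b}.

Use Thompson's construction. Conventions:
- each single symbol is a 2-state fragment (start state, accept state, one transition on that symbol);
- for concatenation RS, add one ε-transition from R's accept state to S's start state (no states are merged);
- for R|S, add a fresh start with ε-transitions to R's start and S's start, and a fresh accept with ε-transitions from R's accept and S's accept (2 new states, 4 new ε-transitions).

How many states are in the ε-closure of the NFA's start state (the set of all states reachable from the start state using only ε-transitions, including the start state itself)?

Work bottom-up. For each fragment F, track |ε-closure(F.start)| and whether F's accept lies in that closure (i.e. whether F accepts ε). A single-symbol fragment has closure size 1 and does not accept ε.
  ba : same as the first factor's closure: |closure| = 1
  a | ba : new start ε-reaches every alternative's start; none of them accept ε, so the new accept is not reached: |closure| = 1 + 1 + 1 = 3

3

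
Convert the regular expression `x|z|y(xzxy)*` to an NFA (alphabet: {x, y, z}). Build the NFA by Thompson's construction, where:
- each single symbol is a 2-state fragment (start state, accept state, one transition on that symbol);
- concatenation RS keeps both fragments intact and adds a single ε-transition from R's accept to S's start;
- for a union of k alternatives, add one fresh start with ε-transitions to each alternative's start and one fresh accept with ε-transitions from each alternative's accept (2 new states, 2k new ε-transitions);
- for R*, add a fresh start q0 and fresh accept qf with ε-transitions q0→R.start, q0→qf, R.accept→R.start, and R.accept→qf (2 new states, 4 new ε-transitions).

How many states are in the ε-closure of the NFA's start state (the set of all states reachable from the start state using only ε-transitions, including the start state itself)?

4

Work bottom-up. For each fragment F, track |ε-closure(F.start)| and whether F's accept lies in that closure (i.e. whether F accepts ε). A single-symbol fragment has closure size 1 and does not accept ε.
  xzxy → |closure| equals the left operand's closure size = 1 (its accept is not ε-reachable, so the closure stops there)
  (xzxy)* → the star's fresh start ε-reaches both the body's start and the fresh accept: |closure| = 2 + 1 = 3
  y(xzxy)* → |closure| equals the left operand's closure size = 1 (its accept is not ε-reachable, so the closure stops there)
  x|z|y(xzxy)* → |closure| = 1 + 1 + 1 + 1 = 4 (the new accept is not ε-reachable since no branch accepts ε)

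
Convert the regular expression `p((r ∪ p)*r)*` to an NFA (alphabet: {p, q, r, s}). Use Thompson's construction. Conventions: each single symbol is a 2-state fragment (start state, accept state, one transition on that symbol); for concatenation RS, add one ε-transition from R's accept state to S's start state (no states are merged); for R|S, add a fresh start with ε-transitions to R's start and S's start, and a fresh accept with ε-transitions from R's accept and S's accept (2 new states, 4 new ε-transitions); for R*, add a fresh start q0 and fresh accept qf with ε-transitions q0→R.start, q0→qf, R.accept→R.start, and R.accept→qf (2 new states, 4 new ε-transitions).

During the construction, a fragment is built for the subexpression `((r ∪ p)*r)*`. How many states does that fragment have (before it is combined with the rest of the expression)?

12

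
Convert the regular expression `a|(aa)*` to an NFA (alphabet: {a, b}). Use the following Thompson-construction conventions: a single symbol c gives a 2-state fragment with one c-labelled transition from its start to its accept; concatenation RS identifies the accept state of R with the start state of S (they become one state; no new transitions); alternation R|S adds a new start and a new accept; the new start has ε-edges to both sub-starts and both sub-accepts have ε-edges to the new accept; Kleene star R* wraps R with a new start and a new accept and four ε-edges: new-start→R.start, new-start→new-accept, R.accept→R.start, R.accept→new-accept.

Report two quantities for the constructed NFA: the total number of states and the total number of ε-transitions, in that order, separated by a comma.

Bottom-up over the parse tree:
Each of the 3 symbol leaves contributes 2 states and 0 ε-transitions.
  aa = 3 states, 0 ε-transitions
  (aa)* = 5 states, 4 ε-transitions
  a|(aa)* = 9 states, 8 ε-transitions

9, 8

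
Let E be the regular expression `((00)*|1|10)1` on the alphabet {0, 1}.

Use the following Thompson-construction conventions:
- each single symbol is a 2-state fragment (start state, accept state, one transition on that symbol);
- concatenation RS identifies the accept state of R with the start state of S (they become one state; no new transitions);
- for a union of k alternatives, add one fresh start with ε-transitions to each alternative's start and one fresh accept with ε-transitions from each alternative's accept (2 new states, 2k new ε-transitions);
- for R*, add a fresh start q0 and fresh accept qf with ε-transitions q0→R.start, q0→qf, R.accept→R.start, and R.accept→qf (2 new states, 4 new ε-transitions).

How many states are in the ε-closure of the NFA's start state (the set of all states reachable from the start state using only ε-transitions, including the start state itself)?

7

Let C(F) = |ε-closure(F.start)| within fragment F, and note whether F accepts ε. Symbol fragments have C = 1 and do not accept ε. Then:
  00 — same as the first factor's closure: |closure| = 1
  (00)* — |closure| = 1 (new start) + 1 (body) + 1 (new accept) = 3
  10 — same as the first factor's closure: |closure| = 1
  (00)*|1|10 — new start ε-reaches every alternative's start; at least one alternative accepts ε, so the union's new accept is reached too: |closure| = 1 + 3 + 1 + 1 + 1 = 7
  ((00)*|1|10)1 — the left operand accepts ε, so the closure extends into the next operand (the shared merged state is already counted); |closure| = 7 + (1−1) = 7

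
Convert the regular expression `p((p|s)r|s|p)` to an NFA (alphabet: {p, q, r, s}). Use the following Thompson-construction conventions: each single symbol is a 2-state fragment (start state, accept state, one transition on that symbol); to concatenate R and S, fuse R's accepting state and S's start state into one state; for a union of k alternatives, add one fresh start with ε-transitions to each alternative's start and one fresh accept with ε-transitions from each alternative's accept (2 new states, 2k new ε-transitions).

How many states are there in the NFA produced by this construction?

14

By structural recursion:
Each of the 6 symbol leaves contributes a 2-state fragment.
  p|s → 6 states
  (p|s)r → 7 states
  (p|s)r|s|p → 13 states
  p((p|s)r|s|p) → 14 states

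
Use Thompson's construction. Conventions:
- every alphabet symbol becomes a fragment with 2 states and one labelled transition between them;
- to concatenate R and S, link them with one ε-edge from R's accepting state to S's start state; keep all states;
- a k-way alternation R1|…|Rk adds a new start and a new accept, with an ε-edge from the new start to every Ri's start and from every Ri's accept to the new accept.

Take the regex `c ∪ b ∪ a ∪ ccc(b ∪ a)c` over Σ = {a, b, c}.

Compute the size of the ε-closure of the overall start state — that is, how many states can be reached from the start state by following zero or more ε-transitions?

5

Compute the ε-closure size of each fragment's start state recursively; a symbol fragment's start has no outgoing ε-edge, so its closure is just itself (size 1).
  b ∪ a : new start ε-reaches every alternative's start; none of them accept ε, so the new accept is not reached: |ε-closure| = 1 + 1 + 1 = 3
  ccc(b ∪ a)c : same as the first factor's closure: |ε-closure| = 1
  c ∪ b ∪ a ∪ ccc(b ∪ a)c : |ε-closure| = 1 + 1 + 1 + 1 + 1 = 5 (the new accept is not ε-reachable since no branch accepts ε)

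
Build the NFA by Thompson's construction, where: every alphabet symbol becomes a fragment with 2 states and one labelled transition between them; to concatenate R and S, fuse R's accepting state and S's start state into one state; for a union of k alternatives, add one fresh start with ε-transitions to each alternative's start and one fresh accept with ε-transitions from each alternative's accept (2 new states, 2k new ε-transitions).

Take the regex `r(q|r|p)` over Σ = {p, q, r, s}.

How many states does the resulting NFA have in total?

Recursing over subexpressions:
Each of the 4 symbol leaves contributes a 2-state fragment.
  q|r|p : 8 states
  r(q|r|p) : 9 states

9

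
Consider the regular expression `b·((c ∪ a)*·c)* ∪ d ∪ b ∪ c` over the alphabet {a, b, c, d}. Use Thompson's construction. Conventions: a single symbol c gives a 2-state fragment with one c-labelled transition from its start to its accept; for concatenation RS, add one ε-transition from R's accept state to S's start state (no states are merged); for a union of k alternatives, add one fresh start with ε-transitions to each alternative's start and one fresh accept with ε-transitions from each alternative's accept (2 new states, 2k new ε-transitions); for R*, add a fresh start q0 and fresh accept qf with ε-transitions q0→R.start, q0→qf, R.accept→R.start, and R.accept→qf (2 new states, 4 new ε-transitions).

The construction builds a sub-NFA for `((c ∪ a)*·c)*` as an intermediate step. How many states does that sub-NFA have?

12

Fragment for `((c ∪ a)*·c)*`:
Each of the 3 symbol leaves contributes a 2-state fragment.
  c ∪ a — 6 states
  (c ∪ a)* — 8 states
  (c ∪ a)*·c — 10 states
  ((c ∪ a)*·c)* — 12 states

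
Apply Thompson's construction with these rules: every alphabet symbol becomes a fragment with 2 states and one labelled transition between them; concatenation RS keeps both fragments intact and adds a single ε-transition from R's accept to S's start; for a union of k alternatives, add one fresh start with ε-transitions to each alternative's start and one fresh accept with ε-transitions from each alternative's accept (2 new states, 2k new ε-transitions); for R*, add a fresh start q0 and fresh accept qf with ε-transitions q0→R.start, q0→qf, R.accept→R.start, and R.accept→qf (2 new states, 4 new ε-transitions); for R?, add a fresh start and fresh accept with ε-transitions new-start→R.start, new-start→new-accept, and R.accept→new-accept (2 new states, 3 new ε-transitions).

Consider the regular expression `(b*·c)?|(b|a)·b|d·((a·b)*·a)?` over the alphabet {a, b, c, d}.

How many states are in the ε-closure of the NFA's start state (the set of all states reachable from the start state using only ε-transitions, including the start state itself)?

12

Compute the ε-closure size of each fragment's start state recursively; a symbol fragment's start has no outgoing ε-edge, so its closure is just itself (size 1).
  b* — new start has ε-edges to the inner start and to the new accept, so |ε-closure| = 2 + 1 = 3
  b*·c — the left operand accepts ε, so the closure extends into the next operand (via the concat ε-link); |ε-closure| = 3 + 1 = 4
  (b*·c)? — new start has ε-edges to the inner start and to the new accept, so |ε-closure| = 2 + 4 = 6
  b|a — |ε-closure| = 1 + 1 + 1 = 3 (the new accept is not ε-reachable since no branch accepts ε)
  (b|a)·b — same as the first factor's closure: |ε-closure| = 3
  a·b — same as the first factor's closure: |ε-closure| = 1
  (a·b)* — |ε-closure| = 1 (new start) + 1 (body) + 1 (new accept) = 3
  (a·b)*·a — |ε-closure| = 3 + 1 = 4 (closure spills across the concat boundary because the left factor accepts ε)
  ((a·b)*·a)? — |ε-closure| = 1 (new start) + 4 (body) + 1 (new accept, via ε) = 6
  d·((a·b)*·a)? — |ε-closure| equals the left operand's closure size = 1 (its accept is not ε-reachable, so the closure stops there)
  (b*·c)?|(b|a)·b|d·((a·b)*·a)? — new start ε-reaches every alternative's start; at least one alternative accepts ε, so the union's new accept is reached too: |ε-closure| = 1 + 6 + 3 + 1 + 1 = 12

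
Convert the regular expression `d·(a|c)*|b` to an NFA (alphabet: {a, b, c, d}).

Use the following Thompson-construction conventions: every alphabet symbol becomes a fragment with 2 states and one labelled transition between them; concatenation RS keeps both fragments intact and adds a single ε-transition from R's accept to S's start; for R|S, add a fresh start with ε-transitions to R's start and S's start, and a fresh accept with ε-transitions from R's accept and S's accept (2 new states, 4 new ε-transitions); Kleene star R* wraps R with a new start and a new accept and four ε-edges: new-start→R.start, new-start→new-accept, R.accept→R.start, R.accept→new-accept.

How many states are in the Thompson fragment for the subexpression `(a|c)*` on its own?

8

Fragment for `(a|c)*`:
Each of the 2 symbol leaves contributes a 2-state fragment.
  a|c = 6 states
  (a|c)* = 8 states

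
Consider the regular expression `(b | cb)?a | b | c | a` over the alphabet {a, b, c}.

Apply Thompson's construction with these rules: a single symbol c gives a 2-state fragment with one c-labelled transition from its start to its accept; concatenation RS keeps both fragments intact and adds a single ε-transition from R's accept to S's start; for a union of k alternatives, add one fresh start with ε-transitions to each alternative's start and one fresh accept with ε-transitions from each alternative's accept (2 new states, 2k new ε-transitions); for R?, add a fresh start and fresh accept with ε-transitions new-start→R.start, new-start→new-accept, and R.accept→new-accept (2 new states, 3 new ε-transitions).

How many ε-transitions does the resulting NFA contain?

17

By structural recursion:
Each of the 7 symbol leaves contributes 0 ε-transitions.
  cb : 1 ε-transition
  b | cb : 5 ε-transitions
  (b | cb)? : 8 ε-transitions
  (b | cb)?a : 9 ε-transitions
  (b | cb)?a | b | c | a : 17 ε-transitions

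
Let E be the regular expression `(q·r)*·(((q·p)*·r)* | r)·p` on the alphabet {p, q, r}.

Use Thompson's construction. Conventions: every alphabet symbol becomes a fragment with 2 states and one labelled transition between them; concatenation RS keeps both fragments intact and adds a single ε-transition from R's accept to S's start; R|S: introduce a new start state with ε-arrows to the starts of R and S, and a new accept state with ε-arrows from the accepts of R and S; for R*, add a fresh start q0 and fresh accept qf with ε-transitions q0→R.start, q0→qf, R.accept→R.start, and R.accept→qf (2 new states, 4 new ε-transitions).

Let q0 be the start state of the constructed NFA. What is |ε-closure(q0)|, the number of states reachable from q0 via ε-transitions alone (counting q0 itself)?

13

Let C(F) = |ε-closure(F.start)| within fragment F, and note whether F accepts ε. Symbol fragments have C = 1 and do not accept ε. Then:
  q·r — |closure| equals the left operand's closure size = 1 (its accept is not ε-reachable, so the closure stops there)
  (q·r)* — the star's fresh start ε-reaches both the body's start and the fresh accept: |closure| = 2 + 1 = 3
  q·p — same as the first factor's closure: |closure| = 1
  (q·p)* — the star's fresh start ε-reaches both the body's start and the fresh accept: |closure| = 2 + 1 = 3
  (q·p)*·r — the left operand accepts ε, so the closure extends into the next operand (via the concat ε-link); |closure| = 3 + 1 = 4
  ((q·p)*·r)* — |closure| = 1 (new start) + 4 (body) + 1 (new accept) = 6
  ((q·p)*·r)* | r — |closure| = 1 (new start) + (6 + 1) + 1 (new accept, since some branch ε-reaches its own accept) = 9
  (q·r)*·(((q·p)*·r)* | r)·p — |closure| = 3 + 9 + 1 = 13 (closure spills across the concat boundary because the left factor accepts ε)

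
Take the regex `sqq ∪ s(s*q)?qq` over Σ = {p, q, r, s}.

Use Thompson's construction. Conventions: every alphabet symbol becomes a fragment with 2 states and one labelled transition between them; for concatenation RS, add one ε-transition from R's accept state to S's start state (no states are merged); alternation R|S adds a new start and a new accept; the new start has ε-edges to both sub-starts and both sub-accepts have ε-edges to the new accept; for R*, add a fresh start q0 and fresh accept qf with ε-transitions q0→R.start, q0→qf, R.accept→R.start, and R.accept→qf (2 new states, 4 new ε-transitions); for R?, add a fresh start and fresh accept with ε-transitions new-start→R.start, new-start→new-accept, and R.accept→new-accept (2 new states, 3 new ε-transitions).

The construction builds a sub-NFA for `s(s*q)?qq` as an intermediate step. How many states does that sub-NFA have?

14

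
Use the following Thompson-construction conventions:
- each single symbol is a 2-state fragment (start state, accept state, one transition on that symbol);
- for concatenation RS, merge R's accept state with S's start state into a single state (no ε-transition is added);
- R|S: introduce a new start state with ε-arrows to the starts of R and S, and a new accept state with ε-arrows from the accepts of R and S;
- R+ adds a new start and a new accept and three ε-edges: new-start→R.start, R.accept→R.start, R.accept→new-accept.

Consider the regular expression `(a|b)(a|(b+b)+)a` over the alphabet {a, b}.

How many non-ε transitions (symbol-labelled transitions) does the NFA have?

6

Per subexpression:
Each of the 6 symbol leaves contributes exactly 1 symbol transition.
  a|b = 2 symbol transitions
  b+ = 1 symbol transition
  b+b = 2 symbol transitions
  (b+b)+ = 2 symbol transitions
  a|(b+b)+ = 3 symbol transitions
  (a|b)(a|(b+b)+)a = 6 symbol transitions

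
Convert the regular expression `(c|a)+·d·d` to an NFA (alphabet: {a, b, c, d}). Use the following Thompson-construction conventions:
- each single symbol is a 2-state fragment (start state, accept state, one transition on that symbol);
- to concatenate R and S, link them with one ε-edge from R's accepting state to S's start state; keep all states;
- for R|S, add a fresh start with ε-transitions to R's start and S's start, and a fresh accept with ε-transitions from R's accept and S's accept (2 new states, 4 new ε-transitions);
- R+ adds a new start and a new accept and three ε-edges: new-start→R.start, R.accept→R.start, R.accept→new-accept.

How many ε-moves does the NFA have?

9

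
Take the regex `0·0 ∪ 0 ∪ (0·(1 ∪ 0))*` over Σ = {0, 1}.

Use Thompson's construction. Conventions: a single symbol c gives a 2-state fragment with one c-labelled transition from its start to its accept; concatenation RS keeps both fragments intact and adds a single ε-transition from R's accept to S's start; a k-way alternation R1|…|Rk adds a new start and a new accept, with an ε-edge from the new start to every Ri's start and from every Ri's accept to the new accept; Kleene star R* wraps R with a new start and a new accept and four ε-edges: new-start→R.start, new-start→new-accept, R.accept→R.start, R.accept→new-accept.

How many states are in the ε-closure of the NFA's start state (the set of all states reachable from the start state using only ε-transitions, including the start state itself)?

7

Let C(F) = |ε-closure(F.start)| within fragment F, and note whether F accepts ε. Symbol fragments have C = 1 and do not accept ε. Then:
  0·0 → same as the first factor's closure: C = 1
  1 ∪ 0 → C = 1 + 1 + 1 = 3 (the new accept is not ε-reachable since no branch accepts ε)
  0·(1 ∪ 0) → C equals the left operand's closure size = 1 (its accept is not ε-reachable, so the closure stops there)
  (0·(1 ∪ 0))* → C = 1 (new start) + 1 (body) + 1 (new accept) = 3
  0·0 ∪ 0 ∪ (0·(1 ∪ 0))* → new start ε-reaches every alternative's start; at least one alternative accepts ε, so the union's new accept is reached too: C = 1 + 1 + 1 + 3 + 1 = 7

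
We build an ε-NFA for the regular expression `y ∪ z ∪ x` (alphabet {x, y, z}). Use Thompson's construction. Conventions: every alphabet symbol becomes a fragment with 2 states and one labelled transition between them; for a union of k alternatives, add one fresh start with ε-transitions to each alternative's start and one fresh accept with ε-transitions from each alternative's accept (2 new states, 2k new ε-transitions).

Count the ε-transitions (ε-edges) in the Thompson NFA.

Bottom-up over the parse tree:
Each of the 3 symbol leaves contributes 0 ε-transitions.
  y ∪ z ∪ x → 6 ε-transitions

6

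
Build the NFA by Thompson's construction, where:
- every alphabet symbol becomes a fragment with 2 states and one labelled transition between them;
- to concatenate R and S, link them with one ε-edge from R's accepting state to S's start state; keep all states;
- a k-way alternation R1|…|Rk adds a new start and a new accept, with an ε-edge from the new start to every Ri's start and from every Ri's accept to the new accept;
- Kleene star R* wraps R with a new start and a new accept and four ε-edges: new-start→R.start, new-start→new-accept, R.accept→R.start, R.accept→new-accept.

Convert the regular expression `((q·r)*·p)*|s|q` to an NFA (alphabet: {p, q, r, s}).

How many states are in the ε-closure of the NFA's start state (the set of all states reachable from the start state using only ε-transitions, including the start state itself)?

10

Let C(F) = |ε-closure(F.start)| within fragment F, and note whether F accepts ε. Symbol fragments have C = 1 and do not accept ε. Then:
  q·r : |closure| equals the left operand's closure size = 1 (its accept is not ε-reachable, so the closure stops there)
  (q·r)* : the star's fresh start ε-reaches both the body's start and the fresh accept: |closure| = 2 + 1 = 3
  (q·r)*·p : |closure| = 3 + 1 = 4 (closure spills across the concat boundary because the left factor accepts ε)
  ((q·r)*·p)* : new start has ε-edges to the inner start and to the new accept, so |closure| = 2 + 4 = 6
  ((q·r)*·p)*|s|q : new start ε-reaches every alternative's start; at least one alternative accepts ε, so the union's new accept is reached too: |closure| = 1 + 6 + 1 + 1 + 1 = 10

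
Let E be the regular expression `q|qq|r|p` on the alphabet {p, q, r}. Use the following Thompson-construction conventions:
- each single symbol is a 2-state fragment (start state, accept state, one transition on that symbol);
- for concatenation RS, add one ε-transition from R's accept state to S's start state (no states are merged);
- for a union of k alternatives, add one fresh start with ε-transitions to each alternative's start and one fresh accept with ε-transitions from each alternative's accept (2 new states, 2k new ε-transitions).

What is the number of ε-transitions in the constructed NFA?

9

Recursing over subexpressions:
Each of the 5 symbol leaves contributes 0 ε-transitions.
  qq — 1 ε-transition
  q|qq|r|p — 9 ε-transitions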